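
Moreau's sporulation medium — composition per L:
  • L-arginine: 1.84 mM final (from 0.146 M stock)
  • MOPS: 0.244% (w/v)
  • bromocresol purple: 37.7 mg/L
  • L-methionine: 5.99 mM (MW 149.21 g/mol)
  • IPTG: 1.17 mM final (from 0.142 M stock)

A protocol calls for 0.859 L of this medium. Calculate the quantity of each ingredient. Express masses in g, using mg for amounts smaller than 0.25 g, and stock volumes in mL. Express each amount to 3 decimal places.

Scale factor relative to 1 L: 0.859.
L-arginine: V = C2·V2/C1 = 1.84 mM × 859 mL ÷ 146 mM = 10.826 mL
MOPS: 0.244 g per 100 mL × 859 mL ÷ 100 = 2.096 g
bromocresol purple: 37.7 mg/L × 0.859 L = 32.384 mg
L-methionine: 5.99 mmol/L × 149.21 g/mol × 0.859 L ÷ 1000 = 0.768 g
IPTG: V = C2·V2/C1 = 1.17 mM × 859 mL ÷ 142 mM = 7.078 mL

L-arginine 10.826 mL; MOPS 2.096 g; bromocresol purple 32.384 mg; L-methionine 0.768 g; IPTG 7.078 mL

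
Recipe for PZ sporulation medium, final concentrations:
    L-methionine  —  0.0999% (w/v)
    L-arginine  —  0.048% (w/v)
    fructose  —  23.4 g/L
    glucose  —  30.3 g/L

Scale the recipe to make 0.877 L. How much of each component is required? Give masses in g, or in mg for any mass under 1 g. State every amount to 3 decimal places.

L-methionine 876.123 mg; L-arginine 420.960 mg; fructose 20.522 g; glucose 26.573 g

Working volume: 0.877 L.
L-methionine: 0.0999% w/v = 0.999 g/L → 0.999 × 0.877 L = 0.876123 g = 876.123 mg
L-arginine: 0.048 g per 100 mL × 877 mL ÷ 100 = 0.42096 g = 420.960 mg
fructose: 23.4 g/L × 0.877 L = 20.522 g
glucose: 30.3 g/L × 0.877 L = 26.573 g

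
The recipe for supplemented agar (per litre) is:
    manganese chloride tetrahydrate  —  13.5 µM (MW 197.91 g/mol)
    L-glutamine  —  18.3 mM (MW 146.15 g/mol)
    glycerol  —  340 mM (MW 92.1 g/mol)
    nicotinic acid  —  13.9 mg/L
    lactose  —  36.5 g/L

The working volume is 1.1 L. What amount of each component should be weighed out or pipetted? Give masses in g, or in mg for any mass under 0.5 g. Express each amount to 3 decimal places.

Scale factor relative to 1 L: 1.1.
manganese chloride tetrahydrate: 13.5 µmol/L × 197.91 g/mol × 1.1 L ÷ 1000 = 2.939 mg
L-glutamine: 18.3 mmol/L × 146.15 g/mol × 1.1 L ÷ 1000 = 2.942 g
glycerol: 340 mmol/L × 92.1 g/mol × 1.1 L ÷ 1000 = 34.445 g
nicotinic acid: 13.9 mg/L × 1.1 L = 15.290 mg
lactose: 36.5 g/L × 1.1 L = 40.150 g

manganese chloride tetrahydrate 2.939 mg; L-glutamine 2.942 g; glycerol 34.445 g; nicotinic acid 15.290 mg; lactose 40.150 g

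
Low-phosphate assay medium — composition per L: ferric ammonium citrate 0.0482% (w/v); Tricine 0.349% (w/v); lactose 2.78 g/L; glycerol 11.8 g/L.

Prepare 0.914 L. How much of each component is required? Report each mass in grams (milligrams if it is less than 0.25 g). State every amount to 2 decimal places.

Working volume: 0.914 L.
ferric ammonium citrate: 0.0482% w/v = 0.482 g/L → 0.482 × 0.914 L = 0.44 g
Tricine: 0.349 g per 100 mL × 914 mL ÷ 100 = 3.19 g
lactose: 2.78 g/L × 0.914 L = 2.54 g
glycerol: 11.8 g/L × 0.914 L = 10.79 g

ferric ammonium citrate 0.44 g; Tricine 3.19 g; lactose 2.54 g; glycerol 10.79 g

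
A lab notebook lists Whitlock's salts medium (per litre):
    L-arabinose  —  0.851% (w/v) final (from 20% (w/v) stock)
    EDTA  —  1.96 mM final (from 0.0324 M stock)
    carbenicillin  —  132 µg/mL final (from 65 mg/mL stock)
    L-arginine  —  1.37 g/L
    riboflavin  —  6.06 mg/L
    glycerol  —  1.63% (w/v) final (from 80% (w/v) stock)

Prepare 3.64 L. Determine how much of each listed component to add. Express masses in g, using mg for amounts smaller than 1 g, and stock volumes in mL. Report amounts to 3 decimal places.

Scale factor relative to 1 L: 3.64.
L-arabinose: V = C2·V2/C1 = 0.851% ÷ 20% × 3640 mL = 154.882 mL
EDTA: dilute stock: 1.96 mM × 3640 mL ÷ 32.4 mM = 220.198 mL
carbenicillin: C1V1 = C2V2 → 132 µg/mL × 3640 mL ÷ 65000 µg/mL = 7.392 mL
L-arginine: 1.37 g/L × 3.64 L = 4.987 g
riboflavin: 6.06 mg/L × 3.64 L = 22.058 mg
glycerol: C1V1 = C2V2 → 1.63% ÷ 80% × 3640 mL = 74.165 mL

L-arabinose 154.882 mL; EDTA 220.198 mL; carbenicillin 7.392 mL; L-arginine 4.987 g; riboflavin 22.058 mg; glycerol 74.165 mL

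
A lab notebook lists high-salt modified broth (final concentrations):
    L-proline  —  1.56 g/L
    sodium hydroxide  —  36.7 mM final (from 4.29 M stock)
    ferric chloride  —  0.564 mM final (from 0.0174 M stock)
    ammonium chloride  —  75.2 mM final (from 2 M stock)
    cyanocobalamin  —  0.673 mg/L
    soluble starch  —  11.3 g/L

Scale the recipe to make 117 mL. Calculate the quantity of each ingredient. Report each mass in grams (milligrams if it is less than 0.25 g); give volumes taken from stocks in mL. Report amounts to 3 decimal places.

Working volume: 117 mL = 0.117 L.
L-proline: 1.56 g/L × 0.117 L = 0.18252 g = 182.520 mg
sodium hydroxide: C1V1 = C2V2 → 36.7 mM × 117 mL ÷ 4290 mM = 1.001 mL
ferric chloride: V = C2·V2/C1 = 0.564 mM × 117 mL ÷ 17.4 mM = 3.792 mL
ammonium chloride: C1V1 = C2V2 → 75.2 mM × 117 mL ÷ 2000 mM = 4.399 mL
cyanocobalamin: 0.673 mg/L × 0.117 L = 0.079 mg
soluble starch: 11.3 g/L × 0.117 L = 1.322 g

L-proline 182.520 mg; sodium hydroxide 1.001 mL; ferric chloride 3.792 mL; ammonium chloride 4.399 mL; cyanocobalamin 0.079 mg; soluble starch 1.322 g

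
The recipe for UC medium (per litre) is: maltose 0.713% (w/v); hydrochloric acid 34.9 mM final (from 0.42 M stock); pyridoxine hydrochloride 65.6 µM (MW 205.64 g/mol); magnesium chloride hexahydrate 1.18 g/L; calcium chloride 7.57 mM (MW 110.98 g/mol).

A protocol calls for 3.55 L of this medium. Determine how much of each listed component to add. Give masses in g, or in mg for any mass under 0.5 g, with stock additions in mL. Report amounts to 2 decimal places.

Working volume: 3.55 L.
maltose: 0.713% w/v = 7.13 g/L → 7.13 × 3.55 L = 25.31 g
hydrochloric acid: dilute stock: 34.9 mM × 3550 mL ÷ 420 mM = 294.99 mL
pyridoxine hydrochloride: 65.6 µmol/L × 205.64 g/mol × 3.55 L ÷ 1000 = 47.89 mg
magnesium chloride hexahydrate: 1.18 g/L × 3.55 L = 4.19 g
calcium chloride: 7.57 mmol/L × 110.98 g/mol × 3.55 L ÷ 1000 = 2.98 g

maltose 25.31 g; hydrochloric acid 294.99 mL; pyridoxine hydrochloride 47.89 mg; magnesium chloride hexahydrate 4.19 g; calcium chloride 2.98 g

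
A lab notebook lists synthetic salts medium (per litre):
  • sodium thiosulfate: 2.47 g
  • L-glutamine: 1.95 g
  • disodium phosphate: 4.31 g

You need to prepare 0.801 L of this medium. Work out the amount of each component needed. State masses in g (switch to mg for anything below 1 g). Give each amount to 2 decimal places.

sodium thiosulfate 1.98 g; L-glutamine 1.56 g; disodium phosphate 3.45 g

Scale factor = 801 mL / 1000 mL = 0.801.
sodium thiosulfate: 2.47 g × (801 mL / 1000 mL) = 1.98 g
L-glutamine: 1.95 g × (801 mL / 1000 mL) = 1.56 g
disodium phosphate: 4.31 g × (801 mL / 1000 mL) = 3.45 g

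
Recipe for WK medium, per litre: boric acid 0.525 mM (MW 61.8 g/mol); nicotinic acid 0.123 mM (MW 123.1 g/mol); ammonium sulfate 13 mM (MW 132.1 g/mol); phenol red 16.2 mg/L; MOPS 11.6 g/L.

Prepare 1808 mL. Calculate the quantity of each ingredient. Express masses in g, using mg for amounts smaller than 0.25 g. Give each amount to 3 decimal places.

boric acid 58.661 mg; nicotinic acid 27.375 mg; ammonium sulfate 3.105 g; phenol red 29.290 mg; MOPS 20.973 g

Working volume: 1808 mL = 1.808 L.
boric acid: 0.525 mmol/L × 61.8 mg/mmol × 1.808 L = 58.661 mg
nicotinic acid: 0.123 mmol/L × 123.1 mg/mmol × 1.808 L = 27.375 mg
ammonium sulfate: 13 mmol/L × 132.1 g/mol × 1.808 L ÷ 1000 = 3.105 g
phenol red: 16.2 mg/L × 1.808 L = 29.290 mg
MOPS: 11.6 g/L × 1.808 L = 20.973 g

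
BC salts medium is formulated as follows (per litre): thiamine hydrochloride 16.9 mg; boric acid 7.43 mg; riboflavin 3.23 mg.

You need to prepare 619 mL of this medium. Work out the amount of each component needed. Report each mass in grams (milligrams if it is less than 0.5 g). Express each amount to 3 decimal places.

thiamine hydrochloride 10.461 mg; boric acid 4.599 mg; riboflavin 1.999 mg

Scale factor = 619 mL / 1000 mL = 0.619.
thiamine hydrochloride: 16.9 mg × (619 mL / 1000 mL) = 10.461 mg
boric acid: 7.43 mg × (619 mL / 1000 mL) = 4.599 mg
riboflavin: 3.23 mg × (619 mL / 1000 mL) = 1.999 mg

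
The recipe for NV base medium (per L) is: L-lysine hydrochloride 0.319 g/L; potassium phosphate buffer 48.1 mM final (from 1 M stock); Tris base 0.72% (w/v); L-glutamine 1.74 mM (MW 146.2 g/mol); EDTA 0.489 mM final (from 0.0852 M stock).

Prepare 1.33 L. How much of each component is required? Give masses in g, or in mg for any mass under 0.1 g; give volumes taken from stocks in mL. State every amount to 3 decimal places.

Working volume: 1.33 L.
L-lysine hydrochloride: 0.319 g/L × 1.33 L = 0.424 g
potassium phosphate buffer: C1V1 = C2V2 → 48.1 mM × 1330 mL ÷ 1000 mM = 63.973 mL
Tris base: 0.72% w/v = 7.2 g/L → 7.2 × 1.33 L = 9.576 g
L-glutamine: 1.74 mmol/L × 146.2 g/mol × 1.33 L ÷ 1000 = 0.338 g
EDTA: C1V1 = C2V2 → 0.489 mM × 1330 mL ÷ 85.2 mM = 7.633 mL

L-lysine hydrochloride 0.424 g; potassium phosphate buffer 63.973 mL; Tris base 9.576 g; L-glutamine 0.338 g; EDTA 7.633 mL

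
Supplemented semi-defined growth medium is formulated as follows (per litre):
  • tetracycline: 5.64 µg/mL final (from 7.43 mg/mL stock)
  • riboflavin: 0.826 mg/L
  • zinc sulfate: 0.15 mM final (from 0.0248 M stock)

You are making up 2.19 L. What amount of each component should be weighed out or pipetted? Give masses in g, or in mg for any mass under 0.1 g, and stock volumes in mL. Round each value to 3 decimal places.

tetracycline 1.662 mL; riboflavin 1.809 mg; zinc sulfate 13.246 mL

Working volume: 2.19 L.
tetracycline: dilute stock: 5.64 µg/mL × 2190 mL ÷ 7430 µg/mL = 1.662 mL
riboflavin: 0.826 mg/L × 2.19 L = 1.809 mg
zinc sulfate: V = C2·V2/C1 = 0.15 mM × 2190 mL ÷ 24.8 mM = 13.246 mL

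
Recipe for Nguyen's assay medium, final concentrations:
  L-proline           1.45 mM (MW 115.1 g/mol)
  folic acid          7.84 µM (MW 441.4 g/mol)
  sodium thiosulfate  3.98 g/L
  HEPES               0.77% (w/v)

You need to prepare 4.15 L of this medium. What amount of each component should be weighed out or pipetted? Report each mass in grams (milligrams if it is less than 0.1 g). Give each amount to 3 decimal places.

Working volume: 4.15 L.
L-proline: 1.45 mmol/L × 115.1 g/mol × 4.15 L ÷ 1000 = 0.693 g
folic acid: 7.84 µmol/L × 441.4 g/mol × 4.15 L ÷ 1000 = 14.361 mg
sodium thiosulfate: 3.98 g/L × 4.15 L = 16.517 g
HEPES: 0.77 g per 100 mL × 4150 mL ÷ 100 = 31.955 g

L-proline 0.693 g; folic acid 14.361 mg; sodium thiosulfate 16.517 g; HEPES 31.955 g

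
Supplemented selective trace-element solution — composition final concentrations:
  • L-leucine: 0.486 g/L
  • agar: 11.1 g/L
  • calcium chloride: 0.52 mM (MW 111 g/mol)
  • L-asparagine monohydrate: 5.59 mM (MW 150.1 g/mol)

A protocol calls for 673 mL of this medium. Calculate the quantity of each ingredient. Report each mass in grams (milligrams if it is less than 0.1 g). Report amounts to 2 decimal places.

L-leucine 0.33 g; agar 7.47 g; calcium chloride 38.85 mg; L-asparagine monohydrate 0.56 g

Target volume = 673 mL = 0.673 L.
L-leucine: 0.486 g/L × 0.673 L = 0.33 g
agar: 11.1 g/L × 0.673 L = 7.47 g
calcium chloride: 0.52 mmol/L × 111 mg/mmol × 0.673 L = 38.85 mg
L-asparagine monohydrate: 5.59 mmol/L × 150.1 g/mol × 0.673 L ÷ 1000 = 0.56 g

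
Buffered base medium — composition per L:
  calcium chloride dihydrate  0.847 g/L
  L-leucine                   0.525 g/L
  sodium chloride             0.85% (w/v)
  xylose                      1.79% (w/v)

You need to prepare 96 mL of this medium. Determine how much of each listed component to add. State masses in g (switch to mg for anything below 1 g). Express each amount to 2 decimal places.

calcium chloride dihydrate 81.31 mg; L-leucine 50.40 mg; sodium chloride 816.00 mg; xylose 1.72 g

Working volume: 96 mL = 0.096 L.
calcium chloride dihydrate: 0.847 g/L × 0.096 L = 0.081312 g = 81.31 mg
L-leucine: 0.525 g/L × 0.096 L = 0.0504 g = 50.40 mg
sodium chloride: 0.85 g per 100 mL × 96 mL ÷ 100 = 0.816 g = 816.00 mg
xylose: 1.79 g per 100 mL × 96 mL ÷ 100 = 1.72 g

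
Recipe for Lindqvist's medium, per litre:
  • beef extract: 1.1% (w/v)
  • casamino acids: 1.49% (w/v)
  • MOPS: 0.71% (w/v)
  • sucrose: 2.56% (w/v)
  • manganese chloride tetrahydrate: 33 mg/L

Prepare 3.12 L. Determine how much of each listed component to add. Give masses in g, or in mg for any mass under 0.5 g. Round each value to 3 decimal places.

Scale factor relative to 1 L: 3.12.
beef extract: 1.1% w/v = 11 g/L → 11 × 3.12 L = 34.320 g
casamino acids: 1.49 g per 100 mL × 3120 mL ÷ 100 = 46.488 g
MOPS: 0.71 g per 100 mL × 3120 mL ÷ 100 = 22.152 g
sucrose: 2.56% w/v = 25.6 g/L → 25.6 × 3.12 L = 79.872 g
manganese chloride tetrahydrate: 33 mg/L × 3.12 L = 102.960 mg

beef extract 34.320 g; casamino acids 46.488 g; MOPS 22.152 g; sucrose 79.872 g; manganese chloride tetrahydrate 102.960 mg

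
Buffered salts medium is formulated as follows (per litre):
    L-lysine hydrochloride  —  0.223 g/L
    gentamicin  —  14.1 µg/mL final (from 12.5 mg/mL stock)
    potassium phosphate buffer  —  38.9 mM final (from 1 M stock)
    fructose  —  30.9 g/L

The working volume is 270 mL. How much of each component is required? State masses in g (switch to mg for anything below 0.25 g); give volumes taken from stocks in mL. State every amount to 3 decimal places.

Scale factor relative to 1 L: 0.27.
L-lysine hydrochloride: 0.223 g/L × 0.27 L = 0.06021 g = 60.210 mg
gentamicin: dilute stock: 14.1 µg/mL × 270 mL ÷ 12500 µg/mL = 0.305 mL
potassium phosphate buffer: V = C2·V2/C1 = 38.9 mM × 270 mL ÷ 1000 mM = 10.503 mL
fructose: 30.9 g/L × 0.27 L = 8.343 g

L-lysine hydrochloride 60.210 mg; gentamicin 0.305 mL; potassium phosphate buffer 10.503 mL; fructose 8.343 g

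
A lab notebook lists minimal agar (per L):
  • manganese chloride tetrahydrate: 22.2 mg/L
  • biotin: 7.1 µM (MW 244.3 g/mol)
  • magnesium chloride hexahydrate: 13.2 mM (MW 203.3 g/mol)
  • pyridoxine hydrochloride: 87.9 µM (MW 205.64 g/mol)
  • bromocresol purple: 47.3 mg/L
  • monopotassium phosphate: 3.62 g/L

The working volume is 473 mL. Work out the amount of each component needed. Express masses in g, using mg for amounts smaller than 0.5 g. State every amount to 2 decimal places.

Scale factor relative to 1 L: 0.473.
manganese chloride tetrahydrate: 22.2 mg/L × 0.473 L = 10.50 mg
biotin: 7.1 µmol/L × 244.3 g/mol × 0.473 L ÷ 1000 = 0.82 mg
magnesium chloride hexahydrate: 13.2 mmol/L × 203.3 g/mol × 0.473 L ÷ 1000 = 1.27 g
pyridoxine hydrochloride: 87.9 µmol/L × 205.64 g/mol × 0.473 L ÷ 1000 = 8.55 mg
bromocresol purple: 47.3 mg/L × 0.473 L = 22.37 mg
monopotassium phosphate: 3.62 g/L × 0.473 L = 1.71 g

manganese chloride tetrahydrate 10.50 mg; biotin 0.82 mg; magnesium chloride hexahydrate 1.27 g; pyridoxine hydrochloride 8.55 mg; bromocresol purple 22.37 mg; monopotassium phosphate 1.71 g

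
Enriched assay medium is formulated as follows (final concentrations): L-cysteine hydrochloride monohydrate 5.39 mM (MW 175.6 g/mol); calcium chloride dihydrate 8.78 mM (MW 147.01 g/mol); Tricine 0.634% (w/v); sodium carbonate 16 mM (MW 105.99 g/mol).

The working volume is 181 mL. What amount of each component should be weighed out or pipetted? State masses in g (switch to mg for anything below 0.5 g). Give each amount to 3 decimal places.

Target volume = 181 mL = 0.181 L.
L-cysteine hydrochloride monohydrate: 5.39 mmol/L × 175.6 mg/mmol × 0.181 L = 171.314 mg
calcium chloride dihydrate: 8.78 mmol/L × 147.01 mg/mmol × 0.181 L = 233.625 mg
Tricine: 0.634% w/v = 6.34 g/L → 6.34 × 0.181 L = 1.148 g
sodium carbonate: 16 mmol/L × 105.99 mg/mmol × 0.181 L = 306.947 mg

L-cysteine hydrochloride monohydrate 171.314 mg; calcium chloride dihydrate 233.625 mg; Tricine 1.148 g; sodium carbonate 306.947 mg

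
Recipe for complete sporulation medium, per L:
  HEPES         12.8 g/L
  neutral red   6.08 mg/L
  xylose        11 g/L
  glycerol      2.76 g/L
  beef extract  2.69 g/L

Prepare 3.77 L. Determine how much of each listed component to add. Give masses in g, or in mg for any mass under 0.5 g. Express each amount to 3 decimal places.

HEPES 48.256 g; neutral red 22.922 mg; xylose 41.470 g; glycerol 10.405 g; beef extract 10.141 g

Scale factor relative to 1 L: 3.77.
HEPES: 12.8 g/L × 3.77 L = 48.256 g
neutral red: 6.08 mg/L × 3.77 L = 22.922 mg
xylose: 11 g/L × 3.77 L = 41.470 g
glycerol: 2.76 g/L × 3.77 L = 10.405 g
beef extract: 2.69 g/L × 3.77 L = 10.141 g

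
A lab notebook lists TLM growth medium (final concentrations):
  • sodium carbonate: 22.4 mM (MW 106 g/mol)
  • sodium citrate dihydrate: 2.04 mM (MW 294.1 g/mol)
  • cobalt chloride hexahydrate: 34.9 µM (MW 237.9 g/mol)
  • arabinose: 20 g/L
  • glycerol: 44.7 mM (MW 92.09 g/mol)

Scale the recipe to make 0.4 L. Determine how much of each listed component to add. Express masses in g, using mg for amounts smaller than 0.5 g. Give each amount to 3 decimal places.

Scale factor relative to 1 L: 0.4.
sodium carbonate: 22.4 mmol/L × 106 g/mol × 0.4 L ÷ 1000 = 0.950 g
sodium citrate dihydrate: 2.04 mmol/L × 294.1 mg/mmol × 0.4 L = 239.986 mg
cobalt chloride hexahydrate: 34.9 µmol/L × 237.9 g/mol × 0.4 L ÷ 1000 = 3.321 mg
arabinose: 20 g/L × 0.4 L = 8.000 g
glycerol: 44.7 mmol/L × 92.09 g/mol × 0.4 L ÷ 1000 = 1.647 g

sodium carbonate 0.950 g; sodium citrate dihydrate 239.986 mg; cobalt chloride hexahydrate 3.321 mg; arabinose 8.000 g; glycerol 1.647 g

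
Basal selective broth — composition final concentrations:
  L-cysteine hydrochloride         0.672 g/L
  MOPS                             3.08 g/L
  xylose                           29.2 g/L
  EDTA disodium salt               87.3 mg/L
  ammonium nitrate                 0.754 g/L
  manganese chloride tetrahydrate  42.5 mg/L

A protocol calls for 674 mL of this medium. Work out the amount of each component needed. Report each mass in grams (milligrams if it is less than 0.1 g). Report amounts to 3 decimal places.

Scale factor relative to 1 L: 0.674.
L-cysteine hydrochloride: 0.672 g/L × 0.674 L = 0.453 g
MOPS: 3.08 g/L × 0.674 L = 2.076 g
xylose: 29.2 g/L × 0.674 L = 19.681 g
EDTA disodium salt: 87.3 mg/L × 0.674 L = 58.840 mg
ammonium nitrate: 0.754 g/L × 0.674 L = 0.508 g
manganese chloride tetrahydrate: 42.5 mg/L × 0.674 L = 28.645 mg

L-cysteine hydrochloride 0.453 g; MOPS 2.076 g; xylose 19.681 g; EDTA disodium salt 58.840 mg; ammonium nitrate 0.508 g; manganese chloride tetrahydrate 28.645 mg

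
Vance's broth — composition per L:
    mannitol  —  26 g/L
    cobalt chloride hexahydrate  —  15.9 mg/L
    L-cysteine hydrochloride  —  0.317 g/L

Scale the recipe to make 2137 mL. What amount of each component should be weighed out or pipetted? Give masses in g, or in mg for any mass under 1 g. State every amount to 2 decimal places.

Target volume = 2137 mL = 2.137 L.
mannitol: 26 g/L × 2.137 L = 55.56 g
cobalt chloride hexahydrate: 15.9 mg/L × 2.137 L = 33.98 mg
L-cysteine hydrochloride: 0.317 g/L × 2.137 L = 0.677429 g = 677.43 mg

mannitol 55.56 g; cobalt chloride hexahydrate 33.98 mg; L-cysteine hydrochloride 677.43 mg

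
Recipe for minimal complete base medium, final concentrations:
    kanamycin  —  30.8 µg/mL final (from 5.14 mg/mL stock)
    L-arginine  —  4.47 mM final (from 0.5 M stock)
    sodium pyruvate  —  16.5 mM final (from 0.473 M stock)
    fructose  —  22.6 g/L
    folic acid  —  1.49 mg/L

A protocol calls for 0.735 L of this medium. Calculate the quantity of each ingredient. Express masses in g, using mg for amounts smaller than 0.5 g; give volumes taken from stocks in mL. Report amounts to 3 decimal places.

Working volume: 0.735 L.
kanamycin: C1V1 = C2V2 → 30.8 µg/mL × 735 mL ÷ 5140 µg/mL = 4.404 mL
L-arginine: dilute stock: 4.47 mM × 735 mL ÷ 500 mM = 6.571 mL
sodium pyruvate: C1V1 = C2V2 → 16.5 mM × 735 mL ÷ 473 mM = 25.640 mL
fructose: 22.6 g/L × 0.735 L = 16.611 g
folic acid: 1.49 mg/L × 0.735 L = 1.095 mg

kanamycin 4.404 mL; L-arginine 6.571 mL; sodium pyruvate 25.640 mL; fructose 16.611 g; folic acid 1.095 mg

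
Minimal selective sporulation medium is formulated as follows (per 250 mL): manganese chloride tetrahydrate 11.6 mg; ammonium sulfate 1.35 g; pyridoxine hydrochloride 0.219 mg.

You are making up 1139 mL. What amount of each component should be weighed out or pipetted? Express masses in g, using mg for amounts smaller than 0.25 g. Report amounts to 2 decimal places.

Ratio of target to recipe volume: 1139 / 250 = 4.556.
manganese chloride tetrahydrate: 11.6 mg × (1139 mL / 250 mL) = 52.85 mg
ammonium sulfate: 1.35 g × (1139 mL / 250 mL) = 6.15 g
pyridoxine hydrochloride: 0.219 mg × (1139 mL / 250 mL) = 1.00 mg

manganese chloride tetrahydrate 52.85 mg; ammonium sulfate 6.15 g; pyridoxine hydrochloride 1.00 mg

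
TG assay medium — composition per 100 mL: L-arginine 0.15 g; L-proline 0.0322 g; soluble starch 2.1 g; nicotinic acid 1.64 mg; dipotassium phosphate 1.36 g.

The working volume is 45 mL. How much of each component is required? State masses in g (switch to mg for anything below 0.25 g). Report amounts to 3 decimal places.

L-arginine 67.500 mg; L-proline 14.490 mg; soluble starch 0.945 g; nicotinic acid 0.738 mg; dipotassium phosphate 0.612 g

Scale factor = 45 mL / 100 mL = 0.45.
L-arginine: 0.15 g × (45 mL / 100 mL) = 0.0675 g = 67.500 mg
L-proline: 0.0322 g × (45 mL / 100 mL) = 0.01449 g = 14.490 mg
soluble starch: 2.1 g × (45 mL / 100 mL) = 0.945 g
nicotinic acid: 1.64 mg × (45 mL / 100 mL) = 0.738 mg
dipotassium phosphate: 1.36 g × (45 mL / 100 mL) = 0.612 g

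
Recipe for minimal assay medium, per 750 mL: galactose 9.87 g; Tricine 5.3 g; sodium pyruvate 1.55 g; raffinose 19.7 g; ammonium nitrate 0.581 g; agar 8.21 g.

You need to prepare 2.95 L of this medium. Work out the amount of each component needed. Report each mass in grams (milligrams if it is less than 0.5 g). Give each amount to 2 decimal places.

Ratio of target to recipe volume: 2950 / 750 = 3.93333.
galactose: 9.87 g × (2950 mL / 750 mL) = 38.82 g
Tricine: 5.3 g × (2950 mL / 750 mL) = 20.85 g
sodium pyruvate: 1.55 g × (2950 mL / 750 mL) = 6.10 g
raffinose: 19.7 g × (2950 mL / 750 mL) = 77.49 g
ammonium nitrate: 0.581 g × (2950 mL / 750 mL) = 2.29 g
agar: 8.21 g × (2950 mL / 750 mL) = 32.29 g

galactose 38.82 g; Tricine 20.85 g; sodium pyruvate 6.10 g; raffinose 77.49 g; ammonium nitrate 2.29 g; agar 32.29 g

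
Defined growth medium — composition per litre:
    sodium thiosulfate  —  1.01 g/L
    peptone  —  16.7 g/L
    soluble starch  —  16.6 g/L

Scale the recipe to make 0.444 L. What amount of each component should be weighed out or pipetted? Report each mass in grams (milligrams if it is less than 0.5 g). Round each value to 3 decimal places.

sodium thiosulfate 448.440 mg; peptone 7.415 g; soluble starch 7.370 g

Scale factor relative to 1 L: 0.444.
sodium thiosulfate: 1.01 g/L × 0.444 L = 0.44844 g = 448.440 mg
peptone: 16.7 g/L × 0.444 L = 7.415 g
soluble starch: 16.6 g/L × 0.444 L = 7.370 g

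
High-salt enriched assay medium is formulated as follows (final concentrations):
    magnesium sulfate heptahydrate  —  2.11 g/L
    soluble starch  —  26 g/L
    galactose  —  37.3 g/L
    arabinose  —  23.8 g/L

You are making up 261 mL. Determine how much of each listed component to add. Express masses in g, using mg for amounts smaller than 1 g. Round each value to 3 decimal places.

magnesium sulfate heptahydrate 550.710 mg; soluble starch 6.786 g; galactose 9.735 g; arabinose 6.212 g

Target volume = 261 mL = 0.261 L.
magnesium sulfate heptahydrate: 2.11 g/L × 0.261 L = 0.55071 g = 550.710 mg
soluble starch: 26 g/L × 0.261 L = 6.786 g
galactose: 37.3 g/L × 0.261 L = 9.735 g
arabinose: 23.8 g/L × 0.261 L = 6.212 g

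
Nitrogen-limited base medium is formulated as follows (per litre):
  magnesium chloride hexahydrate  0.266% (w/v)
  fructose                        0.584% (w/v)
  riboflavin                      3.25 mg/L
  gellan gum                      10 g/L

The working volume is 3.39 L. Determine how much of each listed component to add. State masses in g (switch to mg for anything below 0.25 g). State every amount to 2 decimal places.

magnesium chloride hexahydrate 9.02 g; fructose 19.80 g; riboflavin 11.02 mg; gellan gum 33.90 g

Working volume: 3.39 L.
magnesium chloride hexahydrate: 0.266 g per 100 mL × 3390 mL ÷ 100 = 9.02 g
fructose: 0.584% w/v = 5.84 g/L → 5.84 × 3.39 L = 19.80 g
riboflavin: 3.25 mg/L × 3.39 L = 11.02 mg
gellan gum: 10 g/L × 3.39 L = 33.90 g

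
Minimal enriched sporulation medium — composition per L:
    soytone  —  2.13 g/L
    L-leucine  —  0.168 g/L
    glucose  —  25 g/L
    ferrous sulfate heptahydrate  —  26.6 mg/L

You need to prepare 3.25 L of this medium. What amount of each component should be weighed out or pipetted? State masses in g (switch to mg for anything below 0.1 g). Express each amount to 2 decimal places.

Working volume: 3.25 L.
soytone: 2.13 g/L × 3.25 L = 6.92 g
L-leucine: 0.168 g/L × 3.25 L = 0.55 g
glucose: 25 g/L × 3.25 L = 81.25 g
ferrous sulfate heptahydrate: 26.6 mg/L × 3.25 L = 86.45 mg

soytone 6.92 g; L-leucine 0.55 g; glucose 81.25 g; ferrous sulfate heptahydrate 86.45 mg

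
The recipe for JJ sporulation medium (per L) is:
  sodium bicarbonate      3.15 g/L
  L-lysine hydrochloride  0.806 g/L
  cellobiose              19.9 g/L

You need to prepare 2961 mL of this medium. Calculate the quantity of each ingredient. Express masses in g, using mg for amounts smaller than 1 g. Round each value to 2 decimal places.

sodium bicarbonate 9.33 g; L-lysine hydrochloride 2.39 g; cellobiose 58.92 g

Working volume: 2961 mL = 2.961 L.
sodium bicarbonate: 3.15 g/L × 2.961 L = 9.33 g
L-lysine hydrochloride: 0.806 g/L × 2.961 L = 2.39 g
cellobiose: 19.9 g/L × 2.961 L = 58.92 g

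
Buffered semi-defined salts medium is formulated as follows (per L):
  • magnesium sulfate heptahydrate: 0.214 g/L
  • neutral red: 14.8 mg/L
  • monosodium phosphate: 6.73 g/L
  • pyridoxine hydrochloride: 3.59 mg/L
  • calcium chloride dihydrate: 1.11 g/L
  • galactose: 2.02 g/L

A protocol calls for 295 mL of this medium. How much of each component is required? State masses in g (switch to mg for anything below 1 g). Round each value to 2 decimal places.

Target volume = 295 mL = 0.295 L.
magnesium sulfate heptahydrate: 0.214 g/L × 0.295 L = 0.06313 g = 63.13 mg
neutral red: 14.8 mg/L × 0.295 L = 4.37 mg
monosodium phosphate: 6.73 g/L × 0.295 L = 1.99 g
pyridoxine hydrochloride: 3.59 mg/L × 0.295 L = 1.06 mg
calcium chloride dihydrate: 1.11 g/L × 0.295 L = 0.32745 g = 327.45 mg
galactose: 2.02 g/L × 0.295 L = 0.5959 g = 595.90 mg

magnesium sulfate heptahydrate 63.13 mg; neutral red 4.37 mg; monosodium phosphate 1.99 g; pyridoxine hydrochloride 1.06 mg; calcium chloride dihydrate 327.45 mg; galactose 595.90 mg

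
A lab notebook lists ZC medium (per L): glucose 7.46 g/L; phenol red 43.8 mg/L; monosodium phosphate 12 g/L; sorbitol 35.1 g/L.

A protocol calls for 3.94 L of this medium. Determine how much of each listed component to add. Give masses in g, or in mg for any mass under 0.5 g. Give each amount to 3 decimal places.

glucose 29.392 g; phenol red 172.572 mg; monosodium phosphate 47.280 g; sorbitol 138.294 g

Working volume: 3.94 L.
glucose: 7.46 g/L × 3.94 L = 29.392 g
phenol red: 43.8 mg/L × 3.94 L = 172.572 mg
monosodium phosphate: 12 g/L × 3.94 L = 47.280 g
sorbitol: 35.1 g/L × 3.94 L = 138.294 g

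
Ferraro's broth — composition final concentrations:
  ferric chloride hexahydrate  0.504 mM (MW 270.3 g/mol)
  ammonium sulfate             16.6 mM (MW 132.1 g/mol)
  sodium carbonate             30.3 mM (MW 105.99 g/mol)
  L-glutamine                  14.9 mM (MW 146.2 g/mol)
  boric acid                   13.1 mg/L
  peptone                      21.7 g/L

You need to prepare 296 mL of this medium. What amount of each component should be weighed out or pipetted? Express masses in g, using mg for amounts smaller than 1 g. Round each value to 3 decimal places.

Working volume: 296 mL = 0.296 L.
ferric chloride hexahydrate: 0.504 mmol/L × 270.3 mg/mmol × 0.296 L = 40.324 mg
ammonium sulfate: 16.6 mmol/L × 132.1 mg/mmol × 0.296 L = 649.087 mg
sodium carbonate: 30.3 mmol/L × 105.99 mg/mmol × 0.296 L = 950.603 mg
L-glutamine: 14.9 mmol/L × 146.2 mg/mmol × 0.296 L = 644.800 mg
boric acid: 13.1 mg/L × 0.296 L = 3.878 mg
peptone: 21.7 g/L × 0.296 L = 6.423 g

ferric chloride hexahydrate 40.324 mg; ammonium sulfate 649.087 mg; sodium carbonate 950.603 mg; L-glutamine 644.800 mg; boric acid 3.878 mg; peptone 6.423 g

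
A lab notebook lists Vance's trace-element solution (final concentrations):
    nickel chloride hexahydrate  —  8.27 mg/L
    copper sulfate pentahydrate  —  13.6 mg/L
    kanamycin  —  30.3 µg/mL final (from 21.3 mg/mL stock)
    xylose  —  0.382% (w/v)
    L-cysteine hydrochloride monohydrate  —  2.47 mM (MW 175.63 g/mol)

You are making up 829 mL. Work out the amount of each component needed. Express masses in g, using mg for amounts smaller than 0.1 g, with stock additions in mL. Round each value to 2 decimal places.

nickel chloride hexahydrate 6.86 mg; copper sulfate pentahydrate 11.27 mg; kanamycin 1.18 mL; xylose 3.17 g; L-cysteine hydrochloride monohydrate 0.36 g

Scale factor relative to 1 L: 0.829.
nickel chloride hexahydrate: 8.27 mg/L × 0.829 L = 6.86 mg
copper sulfate pentahydrate: 13.6 mg/L × 0.829 L = 11.27 mg
kanamycin: C1V1 = C2V2 → 30.3 µg/mL × 829 mL ÷ 21300 µg/mL = 1.18 mL
xylose: 0.382 g per 100 mL × 829 mL ÷ 100 = 3.17 g
L-cysteine hydrochloride monohydrate: 2.47 mmol/L × 175.63 g/mol × 0.829 L ÷ 1000 = 0.36 g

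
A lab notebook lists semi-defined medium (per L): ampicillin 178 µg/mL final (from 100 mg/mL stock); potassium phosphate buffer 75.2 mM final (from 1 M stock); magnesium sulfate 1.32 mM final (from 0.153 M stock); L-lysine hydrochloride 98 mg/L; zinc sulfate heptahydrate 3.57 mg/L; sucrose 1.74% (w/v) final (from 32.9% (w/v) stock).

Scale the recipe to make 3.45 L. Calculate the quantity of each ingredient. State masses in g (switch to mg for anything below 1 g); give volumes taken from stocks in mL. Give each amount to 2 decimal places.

ampicillin 6.14 mL; potassium phosphate buffer 259.44 mL; magnesium sulfate 29.76 mL; L-lysine hydrochloride 338.10 mg; zinc sulfate heptahydrate 12.32 mg; sucrose 182.46 mL

Scale factor relative to 1 L: 3.45.
ampicillin: C1V1 = C2V2 → 178 µg/mL × 3450 mL ÷ 100000 µg/mL = 6.14 mL
potassium phosphate buffer: V = C2·V2/C1 = 75.2 mM × 3450 mL ÷ 1000 mM = 259.44 mL
magnesium sulfate: V = C2·V2/C1 = 1.32 mM × 3450 mL ÷ 153 mM = 29.76 mL
L-lysine hydrochloride: 98 mg/L × 3.45 L = 338.10 mg
zinc sulfate heptahydrate: 3.57 mg/L × 3.45 L = 12.32 mg
sucrose: dilute stock: 1.74% ÷ 32.9% × 3450 mL = 182.46 mL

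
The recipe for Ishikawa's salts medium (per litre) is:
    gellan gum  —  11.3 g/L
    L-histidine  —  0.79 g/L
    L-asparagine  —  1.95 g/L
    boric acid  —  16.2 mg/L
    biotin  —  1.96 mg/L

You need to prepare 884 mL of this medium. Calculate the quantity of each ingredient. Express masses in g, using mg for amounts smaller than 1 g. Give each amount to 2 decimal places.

gellan gum 9.99 g; L-histidine 698.36 mg; L-asparagine 1.72 g; boric acid 14.32 mg; biotin 1.73 mg

Scale factor relative to 1 L: 0.884.
gellan gum: 11.3 g/L × 0.884 L = 9.99 g
L-histidine: 0.79 g/L × 0.884 L = 0.69836 g = 698.36 mg
L-asparagine: 1.95 g/L × 0.884 L = 1.72 g
boric acid: 16.2 mg/L × 0.884 L = 14.32 mg
biotin: 1.96 mg/L × 0.884 L = 1.73 mg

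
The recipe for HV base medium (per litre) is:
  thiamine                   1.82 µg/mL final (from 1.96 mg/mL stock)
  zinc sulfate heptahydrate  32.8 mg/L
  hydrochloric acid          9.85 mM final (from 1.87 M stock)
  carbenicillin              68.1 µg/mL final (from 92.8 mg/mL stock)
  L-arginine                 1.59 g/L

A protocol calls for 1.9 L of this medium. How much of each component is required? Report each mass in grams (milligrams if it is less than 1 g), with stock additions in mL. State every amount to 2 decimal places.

Scale factor relative to 1 L: 1.9.
thiamine: V = C2·V2/C1 = 1.82 µg/mL × 1900 mL ÷ 1960 µg/mL = 1.76 mL
zinc sulfate heptahydrate: 32.8 mg/L × 1.9 L = 62.32 mg
hydrochloric acid: dilute stock: 9.85 mM × 1900 mL ÷ 1870 mM = 10.01 mL
carbenicillin: C1V1 = C2V2 → 68.1 µg/mL × 1900 mL ÷ 92800 µg/mL = 1.39 mL
L-arginine: 1.59 g/L × 1.9 L = 3.02 g

thiamine 1.76 mL; zinc sulfate heptahydrate 62.32 mg; hydrochloric acid 10.01 mL; carbenicillin 1.39 mL; L-arginine 3.02 g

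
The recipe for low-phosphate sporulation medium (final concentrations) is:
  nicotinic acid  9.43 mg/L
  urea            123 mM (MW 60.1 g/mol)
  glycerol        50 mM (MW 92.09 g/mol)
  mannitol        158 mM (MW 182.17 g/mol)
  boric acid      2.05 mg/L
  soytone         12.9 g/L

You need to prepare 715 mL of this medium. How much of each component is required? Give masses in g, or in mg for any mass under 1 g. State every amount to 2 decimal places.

nicotinic acid 6.74 mg; urea 5.29 g; glycerol 3.29 g; mannitol 20.58 g; boric acid 1.47 mg; soytone 9.22 g

Scale factor relative to 1 L: 0.715.
nicotinic acid: 9.43 mg/L × 0.715 L = 6.74 mg
urea: 123 mmol/L × 60.1 g/mol × 0.715 L ÷ 1000 = 5.29 g
glycerol: 50 mmol/L × 92.09 g/mol × 0.715 L ÷ 1000 = 3.29 g
mannitol: 158 mmol/L × 182.17 g/mol × 0.715 L ÷ 1000 = 20.58 g
boric acid: 2.05 mg/L × 0.715 L = 1.47 mg
soytone: 12.9 g/L × 0.715 L = 9.22 g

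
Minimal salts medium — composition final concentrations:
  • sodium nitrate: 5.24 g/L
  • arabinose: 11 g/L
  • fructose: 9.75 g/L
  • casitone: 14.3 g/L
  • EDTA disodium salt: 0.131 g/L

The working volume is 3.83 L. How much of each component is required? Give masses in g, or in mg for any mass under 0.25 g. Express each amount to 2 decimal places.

sodium nitrate 20.07 g; arabinose 42.13 g; fructose 37.34 g; casitone 54.77 g; EDTA disodium salt 0.50 g

Scale factor relative to 1 L: 3.83.
sodium nitrate: 5.24 g/L × 3.83 L = 20.07 g
arabinose: 11 g/L × 3.83 L = 42.13 g
fructose: 9.75 g/L × 3.83 L = 37.34 g
casitone: 14.3 g/L × 3.83 L = 54.77 g
EDTA disodium salt: 0.131 g/L × 3.83 L = 0.50 g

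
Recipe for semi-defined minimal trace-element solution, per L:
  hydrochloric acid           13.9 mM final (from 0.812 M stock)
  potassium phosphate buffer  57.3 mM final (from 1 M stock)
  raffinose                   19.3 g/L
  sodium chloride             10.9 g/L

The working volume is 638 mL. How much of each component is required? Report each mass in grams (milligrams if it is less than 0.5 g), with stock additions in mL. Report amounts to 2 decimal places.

Target volume = 638 mL = 0.638 L.
hydrochloric acid: V = C2·V2/C1 = 13.9 mM × 638 mL ÷ 812 mM = 10.92 mL
potassium phosphate buffer: dilute stock: 57.3 mM × 638 mL ÷ 1000 mM = 36.56 mL
raffinose: 19.3 g/L × 0.638 L = 12.31 g
sodium chloride: 10.9 g/L × 0.638 L = 6.95 g

hydrochloric acid 10.92 mL; potassium phosphate buffer 36.56 mL; raffinose 12.31 g; sodium chloride 6.95 g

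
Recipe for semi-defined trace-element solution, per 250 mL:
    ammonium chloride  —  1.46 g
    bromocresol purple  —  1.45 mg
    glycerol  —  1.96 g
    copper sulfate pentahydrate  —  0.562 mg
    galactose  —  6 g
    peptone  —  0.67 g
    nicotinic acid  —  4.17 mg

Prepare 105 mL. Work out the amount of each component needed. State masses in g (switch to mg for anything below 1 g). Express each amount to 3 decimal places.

ammonium chloride 613.200 mg; bromocresol purple 0.609 mg; glycerol 823.200 mg; copper sulfate pentahydrate 0.236 mg; galactose 2.520 g; peptone 281.400 mg; nicotinic acid 1.751 mg

Scale factor = 105 mL / 250 mL = 0.42.
ammonium chloride: 1.46 g × (105 mL / 250 mL) = 0.6132 g = 613.200 mg
bromocresol purple: 1.45 mg × (105 mL / 250 mL) = 0.609 mg
glycerol: 1.96 g × (105 mL / 250 mL) = 0.8232 g = 823.200 mg
copper sulfate pentahydrate: 0.562 mg × (105 mL / 250 mL) = 0.236 mg
galactose: 6 g × (105 mL / 250 mL) = 2.520 g
peptone: 0.67 g × (105 mL / 250 mL) = 0.2814 g = 281.400 mg
nicotinic acid: 4.17 mg × (105 mL / 250 mL) = 1.751 mg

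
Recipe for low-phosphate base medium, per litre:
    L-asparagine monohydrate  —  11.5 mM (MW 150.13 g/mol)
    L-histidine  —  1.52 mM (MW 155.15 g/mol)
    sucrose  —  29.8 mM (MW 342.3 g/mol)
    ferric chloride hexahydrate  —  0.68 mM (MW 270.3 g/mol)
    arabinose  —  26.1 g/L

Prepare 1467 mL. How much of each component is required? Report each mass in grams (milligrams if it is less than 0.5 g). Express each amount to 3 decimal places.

Target volume = 1467 mL = 1.467 L.
L-asparagine monohydrate: 11.5 mmol/L × 150.13 g/mol × 1.467 L ÷ 1000 = 2.533 g
L-histidine: 1.52 mmol/L × 155.15 mg/mmol × 1.467 L = 345.960 mg
sucrose: 29.8 mmol/L × 342.3 g/mol × 1.467 L ÷ 1000 = 14.964 g
ferric chloride hexahydrate: 0.68 mmol/L × 270.3 mg/mmol × 1.467 L = 269.640 mg
arabinose: 26.1 g/L × 1.467 L = 38.289 g

L-asparagine monohydrate 2.533 g; L-histidine 345.960 mg; sucrose 14.964 g; ferric chloride hexahydrate 269.640 mg; arabinose 38.289 g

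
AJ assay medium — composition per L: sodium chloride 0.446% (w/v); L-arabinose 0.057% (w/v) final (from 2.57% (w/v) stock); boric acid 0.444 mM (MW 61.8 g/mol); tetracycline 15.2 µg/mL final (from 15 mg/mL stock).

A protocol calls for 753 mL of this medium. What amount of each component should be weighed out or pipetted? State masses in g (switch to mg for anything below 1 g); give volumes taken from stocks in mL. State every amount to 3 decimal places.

sodium chloride 3.358 g; L-arabinose 16.701 mL; boric acid 20.662 mg; tetracycline 0.763 mL

Target volume = 753 mL = 0.753 L.
sodium chloride: 0.446 g per 100 mL × 753 mL ÷ 100 = 3.358 g
L-arabinose: C1V1 = C2V2 → 0.057% ÷ 2.57% × 753 mL = 16.701 mL
boric acid: 0.444 mmol/L × 61.8 mg/mmol × 0.753 L = 20.662 mg
tetracycline: V = C2·V2/C1 = 15.2 µg/mL × 753 mL ÷ 15000 µg/mL = 0.763 mL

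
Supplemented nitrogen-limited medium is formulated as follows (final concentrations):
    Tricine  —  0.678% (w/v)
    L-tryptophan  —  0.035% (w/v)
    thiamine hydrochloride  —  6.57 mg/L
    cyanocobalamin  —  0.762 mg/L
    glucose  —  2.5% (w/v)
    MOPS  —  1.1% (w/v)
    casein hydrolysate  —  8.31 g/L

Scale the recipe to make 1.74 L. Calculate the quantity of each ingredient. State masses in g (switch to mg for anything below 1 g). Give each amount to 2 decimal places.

Scale factor relative to 1 L: 1.74.
Tricine: 0.678 g per 100 mL × 1740 mL ÷ 100 = 11.80 g
L-tryptophan: 0.035% w/v = 0.35 g/L → 0.35 × 1.74 L = 0.609 g = 609.00 mg
thiamine hydrochloride: 6.57 mg/L × 1.74 L = 11.43 mg
cyanocobalamin: 0.762 mg/L × 1.74 L = 1.33 mg
glucose: 2.5% w/v = 25 g/L → 25 × 1.74 L = 43.50 g
MOPS: 1.1% w/v = 11 g/L → 11 × 1.74 L = 19.14 g
casein hydrolysate: 8.31 g/L × 1.74 L = 14.46 g

Tricine 11.80 g; L-tryptophan 609.00 mg; thiamine hydrochloride 11.43 mg; cyanocobalamin 1.33 mg; glucose 43.50 g; MOPS 19.14 g; casein hydrolysate 14.46 g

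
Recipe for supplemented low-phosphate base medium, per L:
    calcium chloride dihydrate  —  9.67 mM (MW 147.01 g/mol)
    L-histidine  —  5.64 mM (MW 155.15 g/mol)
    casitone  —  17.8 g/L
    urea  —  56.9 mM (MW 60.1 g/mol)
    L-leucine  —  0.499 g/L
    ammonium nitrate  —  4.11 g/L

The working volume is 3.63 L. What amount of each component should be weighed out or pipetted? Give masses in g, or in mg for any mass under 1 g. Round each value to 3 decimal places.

Scale factor relative to 1 L: 3.63.
calcium chloride dihydrate: 9.67 mmol/L × 147.01 g/mol × 3.63 L ÷ 1000 = 5.160 g
L-histidine: 5.64 mmol/L × 155.15 g/mol × 3.63 L ÷ 1000 = 3.176 g
casitone: 17.8 g/L × 3.63 L = 64.614 g
urea: 56.9 mmol/L × 60.1 g/mol × 3.63 L ÷ 1000 = 12.413 g
L-leucine: 0.499 g/L × 3.63 L = 1.811 g
ammonium nitrate: 4.11 g/L × 3.63 L = 14.919 g

calcium chloride dihydrate 5.160 g; L-histidine 3.176 g; casitone 64.614 g; urea 12.413 g; L-leucine 1.811 g; ammonium nitrate 14.919 g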